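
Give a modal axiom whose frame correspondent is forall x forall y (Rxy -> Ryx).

This is symmetry; the standard corresponding axiom is B: ψ → □◇ψ.
Suppose ψ→□◇ψ is valid. Take Rxy and set V(ψ)={x}. Then ψ at x, so □◇ψ at x, so ◇ψ at y, so some z with Ryz has ψ; z=x, i.e. Ryx.

ψ → □◇ψ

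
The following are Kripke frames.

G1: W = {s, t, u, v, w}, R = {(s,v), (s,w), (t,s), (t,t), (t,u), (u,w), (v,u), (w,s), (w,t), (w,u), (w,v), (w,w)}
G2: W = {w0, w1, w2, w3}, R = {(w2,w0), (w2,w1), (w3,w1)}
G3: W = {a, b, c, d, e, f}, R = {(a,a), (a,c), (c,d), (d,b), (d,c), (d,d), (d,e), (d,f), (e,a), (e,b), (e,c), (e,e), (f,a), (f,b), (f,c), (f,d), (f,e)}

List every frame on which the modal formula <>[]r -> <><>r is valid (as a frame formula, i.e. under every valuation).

G1

Frame correspondent (Sahlqvist): forall x forall y (xRy -> exists w (yRw & x R^2 w)) — i.e. a generalized confluence (Geach) condition.
G1: holds.
G2: fails — w2Rw0 but no w with w0Rw and w2R²w.
G3: fails — dRb but no w with bRw and dR²w.
Valid on: G1.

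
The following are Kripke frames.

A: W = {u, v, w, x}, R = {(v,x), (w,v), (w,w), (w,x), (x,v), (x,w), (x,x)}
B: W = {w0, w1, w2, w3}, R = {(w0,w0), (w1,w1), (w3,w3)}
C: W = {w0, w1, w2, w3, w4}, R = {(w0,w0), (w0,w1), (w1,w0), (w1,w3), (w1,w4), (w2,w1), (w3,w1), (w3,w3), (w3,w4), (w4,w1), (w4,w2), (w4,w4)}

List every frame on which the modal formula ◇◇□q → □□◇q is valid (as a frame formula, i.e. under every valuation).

Frame correspondent (Sahlqvist): ∀x ∀y ∀z ((xR²y ∧ xR²z) → ∃w (yRw ∧ zRw)) — i.e. a generalized confluence (Geach) condition.
A: satisfies the condition.
B: satisfies the condition.
C: fails — w1R²w1, w1R²w2 but no w with w1Rw and w2Rw.
Valid on: A, B.

A, B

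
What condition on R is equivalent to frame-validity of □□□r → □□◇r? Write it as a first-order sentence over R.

This is a Sahlqvist (Geach-type) schema ◇^0□^3r → □^2◇^1r.
First-order correspondent: ∀x ∀z (xR²z → ∃w (xR³w ∧ zRw)).

∀x ∀z (xR²z → ∃w (xR³w ∧ zRw))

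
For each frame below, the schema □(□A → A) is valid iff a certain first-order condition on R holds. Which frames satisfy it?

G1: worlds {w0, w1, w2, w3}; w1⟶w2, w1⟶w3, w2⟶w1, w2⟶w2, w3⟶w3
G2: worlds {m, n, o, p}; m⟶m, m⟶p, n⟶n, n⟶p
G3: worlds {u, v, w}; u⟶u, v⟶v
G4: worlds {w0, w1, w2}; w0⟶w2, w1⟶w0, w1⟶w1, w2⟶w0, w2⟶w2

The schema corresponds to shift-reflexivity: ∀x ∀y (Rxy → Ryy).
G1: fails — Rw2w1 but not Rw1w1.
G2: fails — Rnp but not Rpp.
G3: holds.
G4: fails — Rw1w0 but not Rw0w0.

G3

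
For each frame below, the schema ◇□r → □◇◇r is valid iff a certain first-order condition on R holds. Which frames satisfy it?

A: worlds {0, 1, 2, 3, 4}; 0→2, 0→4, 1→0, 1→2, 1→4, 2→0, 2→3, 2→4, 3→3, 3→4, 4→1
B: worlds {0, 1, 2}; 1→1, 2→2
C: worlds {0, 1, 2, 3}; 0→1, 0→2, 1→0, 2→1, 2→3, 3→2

Frame correspondent (Sahlqvist): ∀x ∀y ∀z ((xRy ∧ xRz) → ∃w (yRw ∧ zR²w)) — i.e. a generalized confluence (Geach) condition.
A: fails — 0R4, 0R4 but no w with 4Rw and 4R²w.
B: satisfies the condition.
C: fails — 0R1, 0R1 but no w with 1Rw and 1R²w.
Valid on: B.

B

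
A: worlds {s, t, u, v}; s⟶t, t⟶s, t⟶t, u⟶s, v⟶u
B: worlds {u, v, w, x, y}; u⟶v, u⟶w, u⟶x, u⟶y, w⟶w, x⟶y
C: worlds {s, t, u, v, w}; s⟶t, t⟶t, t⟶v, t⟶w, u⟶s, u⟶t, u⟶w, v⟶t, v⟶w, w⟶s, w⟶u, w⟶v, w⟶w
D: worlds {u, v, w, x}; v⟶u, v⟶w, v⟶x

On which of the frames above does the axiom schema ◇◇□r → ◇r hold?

D

Frame correspondent (Sahlqvist): ∀x ∀y (xR²y → ∃w (yRw ∧ xRw)) — i.e. a generalized confluence (Geach) condition.
A: fails — vR²s but no w with sRw and vRw.
B: fails — uR²y but no t with yRt and uRt.
C: fails — sR²w but no w* with wRw* and sRw*.
D: condition met.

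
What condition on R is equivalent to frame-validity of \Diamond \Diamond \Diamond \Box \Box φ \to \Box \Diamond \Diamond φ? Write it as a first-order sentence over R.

\forall x \forall y \forall z ((x R^3 y \wedge xRz) \to \exists w (y R^2 w \wedge z R^2 w))

This is a Sahlqvist (Geach-type) schema ◇^3□^2φ → □^1◇^2φ.
Minimal-valuation argument: fix x; take any y with xR^3y and any z with xR^1z. Set V(φ) to the set of worlds R-reachable from y in exactly 2 steps. Then □^2φ holds at y, so the antecedent holds at x; validity forces ◇^2φ at z, giving a w with zR^2w and yR^2w.
First-order correspondent: \forall x \forall y \forall z ((x R^3 y \wedge xRz) \to \exists w (y R^2 w \wedge z R^2 w)).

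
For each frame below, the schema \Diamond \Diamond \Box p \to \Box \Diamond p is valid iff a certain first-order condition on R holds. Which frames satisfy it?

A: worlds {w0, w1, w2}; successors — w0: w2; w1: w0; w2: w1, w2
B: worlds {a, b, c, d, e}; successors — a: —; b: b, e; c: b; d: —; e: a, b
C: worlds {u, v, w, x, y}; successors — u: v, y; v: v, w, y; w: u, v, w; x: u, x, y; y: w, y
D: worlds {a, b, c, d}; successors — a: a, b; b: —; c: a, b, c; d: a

C

Frame correspondent (Sahlqvist): \forall x \forall y \forall z ((x R^2 y \wedge xRz) \to \exists w (yRw \wedge zRw)) — i.e. a generalized confluence (Geach) condition.
A: fails — w0R²w1, w0Rw2 but no w with w1Rw and w2Rw.
B: fails — bR²a, bRb but no w with aRw and bRw.
C: condition met.
D: fails — aR²a, aRb but no w with aRw and bRw.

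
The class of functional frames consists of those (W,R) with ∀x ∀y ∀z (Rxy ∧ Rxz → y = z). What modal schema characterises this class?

◇q → □q

A defining formula is ◇q → □q (the CD axiom).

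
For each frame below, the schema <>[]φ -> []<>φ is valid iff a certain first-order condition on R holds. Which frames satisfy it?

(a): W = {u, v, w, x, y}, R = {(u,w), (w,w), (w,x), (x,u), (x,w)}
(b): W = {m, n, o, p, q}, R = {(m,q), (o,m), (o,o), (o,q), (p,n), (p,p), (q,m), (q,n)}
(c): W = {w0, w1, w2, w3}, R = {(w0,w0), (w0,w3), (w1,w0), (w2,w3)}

(a)

The schema corresponds to convergence: forall x forall y forall z (Rxy & Rxz -> exists w (Ryw & Rzw)).
(a): satisfies the condition.
(b): fails — Rom and Roq but m and q have no common successor.
(c): fails — Rw0w0 and Rw0w3 but w0 and w3 have no common successor.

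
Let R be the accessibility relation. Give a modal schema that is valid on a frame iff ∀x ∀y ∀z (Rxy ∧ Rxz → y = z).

◇s → □s

This is partial functionality; the standard corresponding axiom is CD: ◇s → □s.
Suppose ◇s→□s is valid. Take Rxy, Rxz and set V(s)={y}. Then ◇s at x, so □s at x, so s at z, i.e. z=y.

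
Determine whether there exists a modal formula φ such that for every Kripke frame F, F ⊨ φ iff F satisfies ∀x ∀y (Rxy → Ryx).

Definable; p → □◇p defines it

This is a Sahlqvist condition; the B axiom p → □◇p defines it.
Suppose p→□◇p is valid. Take Rxy and set V(p)={x}. Then p at x, so □◇p at x, so ◇p at y, so some z with Ryz has p; z=x, i.e. Ryx.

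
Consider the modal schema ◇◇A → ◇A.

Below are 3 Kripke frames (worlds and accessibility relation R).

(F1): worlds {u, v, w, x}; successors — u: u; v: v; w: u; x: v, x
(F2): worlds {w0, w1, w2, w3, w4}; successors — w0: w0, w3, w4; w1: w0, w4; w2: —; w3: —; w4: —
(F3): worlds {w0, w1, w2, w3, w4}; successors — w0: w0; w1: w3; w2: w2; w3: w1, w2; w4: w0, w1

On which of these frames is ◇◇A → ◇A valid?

This is the axiom for a generalized confluence (Geach) condition; its first-order frame correspondent is ∀x ∀y (xR²y → ∃w (y = w ∧ xRw)).
(F1): condition met.
(F2): fails — w1R²w3 but no w with w3=w and w1Rw.
(F3): fails — w1R²w1 but no w with w1=w and w1Rw.
Valid on: (F1).

(F1)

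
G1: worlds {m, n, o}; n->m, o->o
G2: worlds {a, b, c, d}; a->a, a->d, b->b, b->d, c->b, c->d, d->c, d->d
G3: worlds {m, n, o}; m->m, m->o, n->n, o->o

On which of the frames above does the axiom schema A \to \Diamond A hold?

The schema corresponds to reflexivity: \forall x Rxx.
G1: fails — world m does not see itself.
G2: fails — world c does not see itself.
G3: holds.
Valid on: G3.

G3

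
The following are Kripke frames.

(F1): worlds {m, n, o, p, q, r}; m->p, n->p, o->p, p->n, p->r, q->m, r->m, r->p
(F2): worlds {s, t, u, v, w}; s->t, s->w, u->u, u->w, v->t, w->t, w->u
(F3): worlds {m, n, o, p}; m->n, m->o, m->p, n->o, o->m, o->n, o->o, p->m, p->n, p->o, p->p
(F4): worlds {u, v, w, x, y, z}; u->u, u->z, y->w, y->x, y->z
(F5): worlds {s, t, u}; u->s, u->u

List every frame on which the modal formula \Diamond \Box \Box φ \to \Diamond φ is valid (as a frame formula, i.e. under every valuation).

The schema corresponds to a generalized confluence (Geach) condition: \forall x \forall y (xRy \to \exists w (y R^2 w \wedge xRw)).
(F1): fails — qRm but no w with mR²w and qRw.
(F2): fails — sRt but no w* with tR²w* and sRw*.
(F3): condition met.
(F4): fails — uRz but no t with zR²t and uRt.
(F5): fails — uRs but no w with sR²w and uRw.

(F3)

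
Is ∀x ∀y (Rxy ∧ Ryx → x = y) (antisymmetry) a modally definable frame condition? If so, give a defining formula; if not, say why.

Any modally definable frame class is closed under surjective bounded morphisms.
The 4-cycle (worlds s,t,u,v with s→t→u→v→s) is antisymmetric. Sending even-indexed worlds to s and odd-indexed worlds to t is a surjective bounded morphism onto the two-world frame with s↔t, which is not antisymmetric.
So no modal formula (or set of formulas) defines exactly the antisymmetric frames.

Not modally definable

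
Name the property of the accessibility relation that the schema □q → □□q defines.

transitivity

Suppose □q→□□q is valid. Take Rxy, Ryz and set V(q)={w : Rxw}. Then □q at x, so □□q at x, so □q at y, so q at z, i.e. Rxz.
Conversely, any frame satisfying ∀x ∀y ∀z (Rxy ∧ Ryz → Rxz) validates the schema.
Frame condition: ∀x ∀y ∀z (Rxy ∧ Ryz → Rxz).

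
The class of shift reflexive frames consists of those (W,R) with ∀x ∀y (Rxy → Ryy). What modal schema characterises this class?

□(□r → r)

The condition is shift-reflexivity. The T□ schema □(□r → r) defines it.
Suppose □(□r→r) is valid. Take Rxy and set V(r)={w : Ryw}. Then at y, □r holds; since □(□r→r) at x, □r→r at y, so r at y, i.e. Ryy.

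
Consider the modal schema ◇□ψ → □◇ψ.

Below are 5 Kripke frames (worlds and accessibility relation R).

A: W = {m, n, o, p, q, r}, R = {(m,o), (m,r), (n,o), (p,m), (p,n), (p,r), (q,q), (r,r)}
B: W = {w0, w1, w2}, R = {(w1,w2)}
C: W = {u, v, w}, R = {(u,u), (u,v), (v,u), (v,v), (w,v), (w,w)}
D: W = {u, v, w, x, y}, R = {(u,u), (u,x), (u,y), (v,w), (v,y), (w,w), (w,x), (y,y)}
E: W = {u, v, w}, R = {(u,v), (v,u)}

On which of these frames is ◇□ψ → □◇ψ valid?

This is the axiom for convergence; its first-order frame correspondent is ∀x ∀y ∀z (Rxy ∧ Rxz → ∃w (Ryw ∧ Rzw)).
A: fails — Rmr and Rmo but r and o have no common successor.
B: fails — Rw1w2 and Rw1w2 but w2 and w2 have no common successor.
C: ✓.
D: fails — Ruu and Rux but u and x have no common successor.
E: ✓.

C, E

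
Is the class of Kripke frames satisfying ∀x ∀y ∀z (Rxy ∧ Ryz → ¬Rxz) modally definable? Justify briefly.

No — not modally definable

Any modally definable frame class is closed under surjective bounded morphisms.
The 3-cycle (worlds w0,w1,w2 with w0→w1→w2→w0) is intransitive. Mapping every world to a single reflexive point • is a surjective bounded morphism; the reflexive point is not intransitive (R••∧R•• but R••).
So no modal formula (or set of formulas) defines exactly the intransitive frames.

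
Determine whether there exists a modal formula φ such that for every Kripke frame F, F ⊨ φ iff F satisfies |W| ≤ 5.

No — not modally definable

Any modally definable frame class is closed under disjoint unions.
Any modal formula valid on each of 6 disjoint one-world frames is valid on their disjoint union (validity is preserved under disjoint unions). Each one-world frame has |W|=1≤5, but the union has |W|=6.
So the class is not modally definable.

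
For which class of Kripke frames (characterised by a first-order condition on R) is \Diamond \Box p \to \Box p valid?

This is a form of the 5 axiom.
Its frame correspondent is the Euclidean property — \forall x \forall y \forall z (Rxy \wedge Rxz \to Ryz).

the Euclidean property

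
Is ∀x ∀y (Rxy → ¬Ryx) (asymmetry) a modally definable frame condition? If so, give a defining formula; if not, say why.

If a class were modally definable it would be closed under surjective bounded morphisms (Goldblatt–Thomason).
The 5-cycle (worlds w0,w1,w2,w3,w4 with w0→w1→w2→w3→w4→w0) is asymmetric. Mapping every world to a single reflexive point • is a surjective bounded morphism, and the reflexive point is not asymmetric (R•• but asymmetry requires ¬R••).
Hence asymmetry is not modally definable.

Not modally definable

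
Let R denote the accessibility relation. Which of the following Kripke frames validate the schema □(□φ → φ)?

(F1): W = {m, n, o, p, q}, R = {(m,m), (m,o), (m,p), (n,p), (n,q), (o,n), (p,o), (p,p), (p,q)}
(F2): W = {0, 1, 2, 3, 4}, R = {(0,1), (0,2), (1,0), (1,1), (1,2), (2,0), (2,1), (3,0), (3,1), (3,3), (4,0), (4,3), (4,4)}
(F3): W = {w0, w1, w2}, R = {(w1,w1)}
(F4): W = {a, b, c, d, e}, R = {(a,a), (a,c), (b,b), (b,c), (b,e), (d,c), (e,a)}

(F3)

The schema corresponds to shift-reflexivity: ∀x ∀y (Rxy → Ryy).
(F1): fails — Ron but not Rnn.
(F2): fails — R10 but not R00.
(F3): satisfies the condition.
(F4): fails — Rbc but not Rcc.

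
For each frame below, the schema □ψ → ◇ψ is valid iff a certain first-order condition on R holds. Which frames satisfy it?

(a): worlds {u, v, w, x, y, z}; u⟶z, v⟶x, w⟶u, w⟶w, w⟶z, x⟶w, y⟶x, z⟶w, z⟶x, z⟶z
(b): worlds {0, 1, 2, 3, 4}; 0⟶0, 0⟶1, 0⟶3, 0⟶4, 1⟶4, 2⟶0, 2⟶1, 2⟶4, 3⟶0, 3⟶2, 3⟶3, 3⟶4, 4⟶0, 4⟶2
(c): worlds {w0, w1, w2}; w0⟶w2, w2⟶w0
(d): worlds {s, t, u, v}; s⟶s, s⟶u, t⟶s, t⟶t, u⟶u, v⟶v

Frame correspondent (Sahlqvist): ∀x ∃y Rxy — i.e. seriality.
(a): satisfies the condition.
(b): satisfies the condition.
(c): fails — world w1 has no successor.
(d): satisfies the condition.
Valid on: (a), (b), (d).

(a), (b), (d)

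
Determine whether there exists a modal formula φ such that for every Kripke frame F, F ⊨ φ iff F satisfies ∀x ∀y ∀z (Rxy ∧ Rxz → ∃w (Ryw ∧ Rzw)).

Yes, by ◇□r → □◇r

The condition is convergence. A defining modal formula is ◇□r → □◇r.
Suppose ◇□r→□◇r is valid. Take Rxy, Rxz and set V(r)={w : Ryw}. Then □r at y so ◇□r at x, so □◇r at x, so ◇r at z, giving w with Rzw and Ryw.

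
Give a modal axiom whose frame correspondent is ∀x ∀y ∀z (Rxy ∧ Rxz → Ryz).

This is the Euclidean property; the standard corresponding axiom is 5: ◇ψ → □◇ψ.
Suppose ◇ψ→□◇ψ is valid. Take Rxy, Rxz and set V(ψ)={y}. Then ◇ψ at x, so □◇ψ at x, so ◇ψ at z, so some w with Rzw has ψ; w=y, i.e. Rzy. By symmetry of the argument, Ryz.

◇ψ → □◇ψ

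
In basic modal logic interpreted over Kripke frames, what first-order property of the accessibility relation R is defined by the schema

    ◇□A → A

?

Replacing A by ¬A and contraposing gives the equivalent schema A → □◇A.
Suppose A→□◇A is valid. Take Rxy and set V(A)={x}. Then A at x, so □◇A at x, so ◇A at y, so some z with Ryz has A; z=x, i.e. Ryx.
The converse is a direct semantic check.
Frame condition: ∀x ∀y (Rxy → Ryx).

symmetry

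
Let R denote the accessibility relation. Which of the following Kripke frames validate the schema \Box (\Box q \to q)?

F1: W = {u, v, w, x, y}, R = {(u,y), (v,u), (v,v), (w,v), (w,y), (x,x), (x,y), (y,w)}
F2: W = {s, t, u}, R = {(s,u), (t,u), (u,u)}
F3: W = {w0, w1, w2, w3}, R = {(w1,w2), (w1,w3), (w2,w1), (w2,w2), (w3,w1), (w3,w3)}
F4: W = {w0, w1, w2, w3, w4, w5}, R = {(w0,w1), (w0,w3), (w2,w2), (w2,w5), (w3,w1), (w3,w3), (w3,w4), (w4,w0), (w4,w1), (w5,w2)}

F2

This is the axiom for shift-reflexivity; its first-order frame correspondent is \forall x \forall y (Rxy \to Ryy).
F1: fails — Rvu but not Ruu.
F2: ✓.
F3: fails — Rw3w1 but not Rw1w1.
F4: fails — Rw3w1 but not Rw1w1.
Valid on: F2.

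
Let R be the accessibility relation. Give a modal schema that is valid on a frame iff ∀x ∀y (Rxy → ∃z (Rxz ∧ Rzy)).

□□r → □r

This is density; the standard corresponding axiom is C4: □□r → □r.
Suppose □□r→□r is valid. Take Rxy and set V(r)={w : xR²w}. Then □□r at x, so □r at x, so r at y, i.e. ∃z(Rxz∧Rzy).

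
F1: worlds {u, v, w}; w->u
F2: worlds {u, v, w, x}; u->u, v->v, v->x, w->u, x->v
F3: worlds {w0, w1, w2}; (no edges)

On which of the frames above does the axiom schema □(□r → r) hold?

F3

Frame correspondent (Sahlqvist): ∀x ∀y (Rxy → Ryy) — i.e. shift-reflexivity.
F1: fails — Rwu but not Ruu.
F2: fails — Rvx but not Rxx.
F3: condition met.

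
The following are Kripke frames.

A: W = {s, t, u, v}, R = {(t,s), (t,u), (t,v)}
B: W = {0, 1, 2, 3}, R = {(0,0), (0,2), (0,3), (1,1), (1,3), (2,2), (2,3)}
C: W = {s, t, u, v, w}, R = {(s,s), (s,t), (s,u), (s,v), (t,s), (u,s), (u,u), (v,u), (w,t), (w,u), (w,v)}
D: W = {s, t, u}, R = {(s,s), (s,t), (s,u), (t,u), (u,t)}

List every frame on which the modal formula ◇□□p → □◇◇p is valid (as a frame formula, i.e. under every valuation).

Frame correspondent (Sahlqvist): ∀x ∀y ∀z ((xRy ∧ xRz) → ∃w (yR²w ∧ zR²w)) — i.e. a generalized confluence (Geach) condition.
A: fails — tRs, tRs but no w with sR²w and sR²w.
B: fails — 0R0, 0R3 but no w with 0R²w and 3R²w.
C: condition met.
D: fails — sRt, sRu but no w with tR²w and uR²w.

C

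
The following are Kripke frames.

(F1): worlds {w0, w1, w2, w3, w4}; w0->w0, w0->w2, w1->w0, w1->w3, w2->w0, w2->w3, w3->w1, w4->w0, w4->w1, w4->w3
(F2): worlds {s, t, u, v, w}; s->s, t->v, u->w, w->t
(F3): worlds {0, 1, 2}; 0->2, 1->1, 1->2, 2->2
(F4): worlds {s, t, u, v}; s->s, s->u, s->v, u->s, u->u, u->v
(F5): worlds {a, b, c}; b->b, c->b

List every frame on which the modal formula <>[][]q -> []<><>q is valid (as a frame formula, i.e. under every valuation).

The schema corresponds to a generalized confluence (Geach) condition: forall x forall y forall z ((xRy & xRz) -> exists w (y R^2 w & z R^2 w)).
(F1): ✓.
(F2): fails — tRv, tRv but no w* with vR²w* and vR²w*.
(F3): ✓.
(F4): fails — sRs, sRv but no w with sR²w and vR²w.
(F5): ✓.

(F1), (F3), (F5)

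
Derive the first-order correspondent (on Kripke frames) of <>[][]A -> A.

This is a Sahlqvist (Geach-type) schema ◇^1□^2A → □^0◇^0A.
Minimal-valuation argument: fix x; take any y with xR^1y and any z with xR^0z. Set V(A) to the set of worlds R-reachable from y in exactly 2 steps. Then □^2A holds at y, so the antecedent holds at x; validity forces ◇^0A at z, giving a w with zR^0w and yR^2w.
First-order correspondent: forall x forall y (xRy -> exists w (y R^2 w & x = w)).

forall x forall y (xRy -> exists w (y R^2 w & x = w))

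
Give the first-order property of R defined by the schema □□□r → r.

∀x ∃w (xR³w ∧ x = w)

This is a Sahlqvist (Geach-type) schema ◇^0□^3r → □^0◇^0r.
First-order correspondent: ∀x ∃w (xR³w ∧ x = w).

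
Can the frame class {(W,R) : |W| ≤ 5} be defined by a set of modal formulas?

Modal frame validity is preserved under disjoint unions.
Any modal formula valid on each of 6 disjoint one-world frames is valid on their disjoint union (validity is preserved under disjoint unions). Each one-world frame has |W|=1≤5, but the union has |W|=6.
So no modal formula (or set of formulas) defines exactly the |W|≤5 frames.

No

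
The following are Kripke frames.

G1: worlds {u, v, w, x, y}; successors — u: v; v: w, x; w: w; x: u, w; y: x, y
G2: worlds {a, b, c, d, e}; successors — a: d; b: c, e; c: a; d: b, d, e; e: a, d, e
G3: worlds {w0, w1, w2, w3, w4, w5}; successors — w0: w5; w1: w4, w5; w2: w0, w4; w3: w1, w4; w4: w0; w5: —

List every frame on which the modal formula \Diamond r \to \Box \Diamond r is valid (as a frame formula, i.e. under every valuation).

none

This is the axiom for the Euclidean property; its first-order frame correspondent is \forall x \forall y \forall z (Rxy \wedge Rxz \to Ryz).
G1: fails — Ruv and Ruv but not Rvv.
G2: fails — Rbc and Rbc but not Rcc.
G3: fails — Rw0w5 and Rw0w5 but not Rw5w5.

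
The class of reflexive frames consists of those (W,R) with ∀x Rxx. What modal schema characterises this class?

□p → p

A defining formula is □p → p (the T axiom).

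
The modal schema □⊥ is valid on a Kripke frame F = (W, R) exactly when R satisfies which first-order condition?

emptiness of R

This schema is the Ver axiom.
It corresponds to emptiness of R: ∀x ∀y ¬Rxy.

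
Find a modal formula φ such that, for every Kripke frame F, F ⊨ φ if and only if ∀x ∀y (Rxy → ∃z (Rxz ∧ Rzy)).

This is density; the standard corresponding axiom is C4: □□r → □r.
Suppose □□r→□r is valid. Take Rxy and set V(r)={w : xR²w}. Then □□r at x, so □r at x, so r at y, i.e. ∃z(Rxz∧Rzy).

□□r → □r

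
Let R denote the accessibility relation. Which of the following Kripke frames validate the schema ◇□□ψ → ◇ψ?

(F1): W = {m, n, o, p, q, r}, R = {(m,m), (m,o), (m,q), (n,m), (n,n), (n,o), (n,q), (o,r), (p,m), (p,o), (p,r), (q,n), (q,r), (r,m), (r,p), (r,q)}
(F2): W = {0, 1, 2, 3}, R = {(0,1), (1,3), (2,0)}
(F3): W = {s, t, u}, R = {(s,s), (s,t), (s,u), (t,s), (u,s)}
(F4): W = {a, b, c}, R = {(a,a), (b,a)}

Frame correspondent (Sahlqvist): ∀x ∀y (xRy → ∃w (yR²w ∧ xRw)) — i.e. a generalized confluence (Geach) condition.
(F1): ✓.
(F2): fails — 0R1 but no w with 1R²w and 0Rw.
(F3): ✓.
(F4): ✓.

(F1), (F3), (F4)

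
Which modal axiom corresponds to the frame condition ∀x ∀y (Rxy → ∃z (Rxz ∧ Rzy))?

The condition is density. The C4 schema □□ψ → □ψ defines it.

□□ψ → □ψ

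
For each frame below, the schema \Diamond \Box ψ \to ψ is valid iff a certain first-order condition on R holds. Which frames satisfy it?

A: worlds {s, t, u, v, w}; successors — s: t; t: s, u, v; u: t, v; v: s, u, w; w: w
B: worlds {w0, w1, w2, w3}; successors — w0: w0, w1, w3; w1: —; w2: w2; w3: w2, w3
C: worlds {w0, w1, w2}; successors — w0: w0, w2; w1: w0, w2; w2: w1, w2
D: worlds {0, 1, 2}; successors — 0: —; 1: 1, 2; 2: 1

This is the axiom for symmetry; its first-order frame correspondent is \forall x \forall y (Rxy \to Ryx).
A: fails — Rtv but not Rvt.
B: fails — Rw3w2 but not Rw2w3.
C: fails — Rw1w0 but not Rw0w1.
D: condition met.
Valid on: D.

D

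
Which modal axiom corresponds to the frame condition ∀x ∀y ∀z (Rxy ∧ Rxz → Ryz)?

◇s → □◇s

The condition is the Euclidean property. The 5 schema ◇s → □◇s defines it.
Suppose ◇s→□◇s is valid. Take Rxy, Rxz and set V(s)={y}. Then ◇s at x, so □◇s at x, so ◇s at z, so some w with Rzw has s; w=y, i.e. Rzy. By symmetry of the argument, Ryz.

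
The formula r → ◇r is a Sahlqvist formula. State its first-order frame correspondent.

Reflexivity

Replacing r by ¬r and contraposing gives the equivalent schema □r → r.
Suppose □r→r is valid. At any x set V(r)={w : Rxw}. Then □r holds at x, so r holds at x, i.e. Rxx.
Conversely, on a frame with reflexivity the schema holds at every world under every valuation.
Frame condition: ∀x Rxx.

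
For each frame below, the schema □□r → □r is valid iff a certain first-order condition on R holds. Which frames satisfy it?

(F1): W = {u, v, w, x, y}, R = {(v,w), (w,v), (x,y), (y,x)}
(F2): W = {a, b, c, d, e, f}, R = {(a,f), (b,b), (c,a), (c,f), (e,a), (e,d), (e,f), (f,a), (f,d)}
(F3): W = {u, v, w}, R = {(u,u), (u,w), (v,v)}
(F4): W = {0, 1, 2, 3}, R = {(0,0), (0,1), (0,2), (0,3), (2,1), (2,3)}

(F3)

This is the axiom for density; its first-order frame correspondent is ∀x ∀y (Rxy → ∃z (Rxz ∧ Rzy)).
(F1): fails — Rxy but no z with Rxz and Rzy.
(F2): fails — Rfd but no z with Rfz and Rzd.
(F3): ✓.
(F4): fails — R23 but no z with R2z and Rz3.
Valid on: (F3).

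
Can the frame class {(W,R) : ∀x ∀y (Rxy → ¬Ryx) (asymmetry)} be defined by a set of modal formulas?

Any modally definable frame class is closed under surjective bounded morphisms.
The 3-cycle (worlds w0,w1,w2 with w0→w1→w2→w0) is asymmetric. Mapping every world to a single reflexive point • is a surjective bounded morphism, and the reflexive point is not asymmetric (R•• but asymmetry requires ¬R••).
Hence asymmetry is not modally definable.

Not modally definable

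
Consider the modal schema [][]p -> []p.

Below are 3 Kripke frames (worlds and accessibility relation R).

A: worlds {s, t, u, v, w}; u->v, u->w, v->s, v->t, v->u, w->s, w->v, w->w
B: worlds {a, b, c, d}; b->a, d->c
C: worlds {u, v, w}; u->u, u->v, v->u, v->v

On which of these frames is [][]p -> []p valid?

C

This is the axiom for density; its first-order frame correspondent is forall x forall y (Rxy -> exists z (Rxz & Rzy)).
A: fails — Rvt but no z with Rvz and Rzt.
B: fails — Rba but no z with Rbz and Rza.
C: holds.
Valid on: C.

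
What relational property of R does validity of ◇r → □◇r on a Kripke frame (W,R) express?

the Euclidean property

Suppose ◇r→□◇r is valid. Take Rxy, Rxz and set V(r)={y}. Then ◇r at x, so □◇r at x, so ◇r at z, so some w with Rzw has r; w=y, i.e. Rzy. By symmetry of the argument, Ryz.
Conversely, any frame satisfying ∀x ∀y ∀z (Rxy ∧ Rxz → Ryz) validates the schema.
Frame condition: ∀x ∀y ∀z (Rxy ∧ Rxz → Ryz).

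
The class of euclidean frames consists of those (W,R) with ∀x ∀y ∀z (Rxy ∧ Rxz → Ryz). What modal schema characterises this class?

◇r → □◇r

A defining formula is ◇r → □◇r (the 5 axiom).
Suppose ◇r→□◇r is valid. Take Rxy, Rxz and set V(r)={y}. Then ◇r at x, so □◇r at x, so ◇r at z, so some w with Rzw has r; w=y, i.e. Rzy. By symmetry of the argument, Ryz.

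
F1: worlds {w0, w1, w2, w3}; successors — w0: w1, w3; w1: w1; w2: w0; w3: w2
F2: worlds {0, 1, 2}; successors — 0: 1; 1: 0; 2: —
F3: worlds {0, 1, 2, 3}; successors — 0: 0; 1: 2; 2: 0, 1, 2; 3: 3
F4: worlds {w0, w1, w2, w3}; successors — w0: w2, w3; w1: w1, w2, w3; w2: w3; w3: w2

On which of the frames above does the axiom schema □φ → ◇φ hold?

F1, F3, F4

This is the axiom for seriality; its first-order frame correspondent is ∀x ∃y Rxy.
F1: condition met.
F2: fails — world 2 has no successor.
F3: condition met.
F4: condition met.
Valid on: F1, F3, F4.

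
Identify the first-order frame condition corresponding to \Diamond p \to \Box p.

partial functionality

Suppose ◇p→□p is valid. Take Rxy, Rxz and set V(p)={y}. Then ◇p at x, so □p at x, so p at z, i.e. z=y.
Conversely, any frame satisfying \forall x \forall y \forall z (Rxy \wedge Rxz \to y = z) validates the schema.
Frame condition: \forall x \forall y \forall z (Rxy \wedge Rxz \to y = z).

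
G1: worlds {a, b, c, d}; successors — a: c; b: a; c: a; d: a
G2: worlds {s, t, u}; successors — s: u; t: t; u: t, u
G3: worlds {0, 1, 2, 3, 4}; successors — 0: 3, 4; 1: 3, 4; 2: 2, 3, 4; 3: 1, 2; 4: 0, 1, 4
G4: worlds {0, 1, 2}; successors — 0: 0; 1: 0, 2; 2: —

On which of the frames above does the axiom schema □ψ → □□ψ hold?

G4

This is the axiom for transitivity; its first-order frame correspondent is ∀x ∀y ∀z (Rxy ∧ Ryz → Rxz).
G1: fails — Rac and Rca but not Raa.
G2: fails — Rsu and Rut but not Rst.
G3: fails — R32 and R23 but not R33.
G4: ✓.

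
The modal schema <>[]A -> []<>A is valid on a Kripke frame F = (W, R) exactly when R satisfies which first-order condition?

convergence: forall x forall y forall z (Rxy & Rxz -> exists w (Ryw & Rzw))

Suppose ◇□A→□◇A is valid. Take Rxy, Rxz and set V(A)={w : Ryw}. Then □A at y so ◇□A at x, so □◇A at x, so ◇A at z, giving w with Rzw and Ryw.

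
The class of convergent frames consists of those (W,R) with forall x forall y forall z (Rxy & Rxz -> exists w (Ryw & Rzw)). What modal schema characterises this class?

This is convergence; the standard corresponding axiom is .2: ◇□p → □◇p.
Suppose ◇□p→□◇p is valid. Take Rxy, Rxz and set V(p)={w : Ryw}. Then □p at y so ◇□p at x, so □◇p at x, so ◇p at z, giving w with Rzw and Ryw.

◇□p → □◇p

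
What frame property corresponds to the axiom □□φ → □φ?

This is the C4 axiom.
It corresponds to density: ∀x ∀y (Rxy → ∃z (Rxz ∧ Rzy)).

Density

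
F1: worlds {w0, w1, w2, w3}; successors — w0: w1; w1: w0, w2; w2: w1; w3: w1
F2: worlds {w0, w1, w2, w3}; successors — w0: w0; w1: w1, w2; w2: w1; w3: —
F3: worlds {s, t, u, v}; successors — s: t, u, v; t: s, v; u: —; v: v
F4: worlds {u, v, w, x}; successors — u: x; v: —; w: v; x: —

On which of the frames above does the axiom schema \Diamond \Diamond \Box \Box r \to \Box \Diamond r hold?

Frame correspondent (Sahlqvist): \forall x \forall y \forall z ((x R^2 y \wedge xRz) \to \exists w (y R^2 w \wedge zRw)) — i.e. a generalized confluence (Geach) condition.
F1: satisfies the condition.
F2: satisfies the condition.
F3: fails — sR²s, sRu but no w with sR²w and uRw.
F4: satisfies the condition.
Valid on: F1, F2, F4.

F1, F2, F4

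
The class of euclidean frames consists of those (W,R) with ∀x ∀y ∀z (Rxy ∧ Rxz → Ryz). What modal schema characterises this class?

The condition is the Euclidean property. The 5 schema ◇q → □◇q defines it.
Suppose ◇q→□◇q is valid. Take Rxy, Rxz and set V(q)={y}. Then ◇q at x, so □◇q at x, so ◇q at z, so some w with Rzw has q; w=y, i.e. Rzy. By symmetry of the argument, Ryz.

◇q → □◇q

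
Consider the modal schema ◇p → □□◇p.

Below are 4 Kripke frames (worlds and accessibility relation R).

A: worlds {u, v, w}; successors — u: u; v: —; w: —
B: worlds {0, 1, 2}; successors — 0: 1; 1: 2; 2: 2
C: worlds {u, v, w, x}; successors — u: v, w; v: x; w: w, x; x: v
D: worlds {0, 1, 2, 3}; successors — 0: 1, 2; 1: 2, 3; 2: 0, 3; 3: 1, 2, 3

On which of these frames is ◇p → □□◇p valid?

The schema corresponds to a generalized confluence (Geach) condition: ∀x ∀y ∀z ((xRy ∧ xR²z) → ∃w (y = w ∧ zRw)).
A: holds.
B: fails — 0R1, 0R²2 but no w with 1=w and 2Rw.
C: fails — uRv, uR²w but no t with v=t and wRt.
D: fails — 0R1, 0R²2 but no w with 1=w and 2Rw.

A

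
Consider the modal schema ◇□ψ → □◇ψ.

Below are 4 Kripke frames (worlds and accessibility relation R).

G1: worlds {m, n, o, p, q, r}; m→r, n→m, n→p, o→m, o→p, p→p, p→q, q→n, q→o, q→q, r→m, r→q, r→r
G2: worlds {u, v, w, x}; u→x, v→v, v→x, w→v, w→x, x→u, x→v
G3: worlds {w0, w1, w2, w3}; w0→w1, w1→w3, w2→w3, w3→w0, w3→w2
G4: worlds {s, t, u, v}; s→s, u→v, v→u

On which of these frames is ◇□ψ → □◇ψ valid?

The schema corresponds to convergence: ∀x ∀y ∀z (Rxy ∧ Rxz → ∃w (Ryw ∧ Rzw)).
G1: fails — Rnm and Rnp but m and p have no common successor.
G2: satisfies the condition.
G3: fails — Rw3w2 and Rw3w0 but w2 and w0 have no common successor.
G4: satisfies the condition.

G2, G4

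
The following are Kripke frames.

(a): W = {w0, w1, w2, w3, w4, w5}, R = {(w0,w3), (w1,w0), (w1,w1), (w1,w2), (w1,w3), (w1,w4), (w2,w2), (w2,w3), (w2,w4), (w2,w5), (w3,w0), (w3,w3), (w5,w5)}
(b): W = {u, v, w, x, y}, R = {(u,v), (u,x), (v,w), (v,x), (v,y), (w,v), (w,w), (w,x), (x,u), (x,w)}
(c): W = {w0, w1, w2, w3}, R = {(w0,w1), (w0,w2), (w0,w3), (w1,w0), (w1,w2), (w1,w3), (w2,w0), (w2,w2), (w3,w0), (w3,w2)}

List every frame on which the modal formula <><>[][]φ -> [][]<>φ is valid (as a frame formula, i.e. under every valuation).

(c)

The schema corresponds to a generalized confluence (Geach) condition: forall x forall y forall z ((x R^2 y & x R^2 z) -> exists w (y R^2 w & zRw)).
(a): fails — w1R²w0, w1R²w4 but no w with w0R²w and w4Rw.
(b): fails — uR²u, uR²y but no t with uR²t and yRt.
(c): satisfies the condition.
Valid on: (c).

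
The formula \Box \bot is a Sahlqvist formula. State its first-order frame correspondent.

emptiness of R: \forall x \forall y \neg Rxy

□⊥ is valid iff no world has any successor (otherwise □⊥ fails at any world with one).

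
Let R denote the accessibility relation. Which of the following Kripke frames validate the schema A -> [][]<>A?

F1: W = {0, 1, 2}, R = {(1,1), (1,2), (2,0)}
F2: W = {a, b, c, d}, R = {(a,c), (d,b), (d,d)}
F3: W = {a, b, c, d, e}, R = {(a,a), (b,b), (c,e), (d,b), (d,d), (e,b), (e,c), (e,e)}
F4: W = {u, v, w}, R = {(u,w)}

F4

This is the axiom for a generalized confluence (Geach) condition; its first-order frame correspondent is forall x forall z (x R^2 z -> exists w (x = w & zRw)).
F1: fails — 1R²0 but no w with 1=w and 0Rw.
F2: fails — dR²b but no w with d=w and bRw.
F3: fails — cR²b but no w with c=w and bRw.
F4: condition met.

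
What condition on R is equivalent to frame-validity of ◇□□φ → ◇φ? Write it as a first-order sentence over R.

∀x ∀y (xRy → ∃w (yR²w ∧ xRw))

This is a Sahlqvist (Geach-type) schema ◇^1□^2φ → □^0◇^1φ.
Minimal-valuation argument: fix x; take any y with xR^1y and any z with xR^0z. Set V(φ) to the set of worlds R-reachable from y in exactly 2 steps. Then □^2φ holds at y, so the antecedent holds at x; validity forces ◇^1φ at z, giving a w with zR^1w and yR^2w.
First-order correspondent: ∀x ∀y (xRy → ∃w (yR²w ∧ xRw)).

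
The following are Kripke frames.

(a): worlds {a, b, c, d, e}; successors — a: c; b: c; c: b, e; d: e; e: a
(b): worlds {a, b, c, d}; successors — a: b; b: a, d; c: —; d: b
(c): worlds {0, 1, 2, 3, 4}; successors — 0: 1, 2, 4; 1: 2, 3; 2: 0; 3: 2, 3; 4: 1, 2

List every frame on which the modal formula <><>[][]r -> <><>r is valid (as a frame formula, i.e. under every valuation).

Frame correspondent (Sahlqvist): forall x forall y (x R^2 y -> exists w (y R^2 w & x R^2 w)) — i.e. a generalized confluence (Geach) condition.
(a): fails — aR²e but no w with eR²w and aR²w.
(b): holds.
(c): holds.
Valid on: (b), (c).

(b), (c)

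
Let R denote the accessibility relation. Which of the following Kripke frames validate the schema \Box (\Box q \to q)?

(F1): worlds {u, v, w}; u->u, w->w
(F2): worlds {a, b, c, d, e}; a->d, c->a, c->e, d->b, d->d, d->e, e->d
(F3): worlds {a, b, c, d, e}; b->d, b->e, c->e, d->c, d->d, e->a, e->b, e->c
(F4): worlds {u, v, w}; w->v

(F1)

This is the axiom for shift-reflexivity; its first-order frame correspondent is \forall x \forall y (Rxy \to Ryy).
(F1): ✓.
(F2): fails — Rce but not Ree.
(F3): fails — Reb but not Rbb.
(F4): fails — Rwv but not Rvv.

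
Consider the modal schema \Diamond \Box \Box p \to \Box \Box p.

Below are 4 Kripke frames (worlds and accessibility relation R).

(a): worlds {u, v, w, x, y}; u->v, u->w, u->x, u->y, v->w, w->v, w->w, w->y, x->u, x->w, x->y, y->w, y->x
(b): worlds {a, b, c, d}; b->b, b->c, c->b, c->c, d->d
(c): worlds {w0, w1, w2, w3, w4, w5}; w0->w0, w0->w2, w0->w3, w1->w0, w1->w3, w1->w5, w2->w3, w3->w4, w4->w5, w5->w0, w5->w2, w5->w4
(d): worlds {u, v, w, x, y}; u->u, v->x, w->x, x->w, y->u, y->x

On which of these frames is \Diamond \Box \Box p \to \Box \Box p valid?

(b)

Frame correspondent (Sahlqvist): \forall x \forall y \forall z ((xRy \wedge x R^2 z) \to \exists w (y R^2 w \wedge z = w)) — i.e. a generalized confluence (Geach) condition.
(a): fails — uRv, uR²u but no t with vR²t and u=t.
(b): holds.
(c): fails — w0Rw2, w0R²w0 but no w with w2R²w and w0=w.
(d): fails — vRx, vR²w but no t with xR²t and w=t.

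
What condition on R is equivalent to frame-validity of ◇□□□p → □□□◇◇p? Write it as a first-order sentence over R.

∀x ∀y ∀z ((xRy ∧ xR³z) → ∃w (yR³w ∧ zR²w))

This is a Sahlqvist (Geach-type) schema ◇^1□^3p → □^3◇^2p.
First-order correspondent: ∀x ∀y ∀z ((xRy ∧ xR³z) → ∃w (yR³w ∧ zR²w)).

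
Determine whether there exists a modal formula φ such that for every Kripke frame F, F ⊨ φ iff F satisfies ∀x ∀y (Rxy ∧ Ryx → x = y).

If a class were modally definable it would be closed under surjective bounded morphisms (Goldblatt–Thomason).
The 6-cycle (worlds w0,w1,w2,w3,w4,w5 with w0→w1→w2→w3→w4→w5→w0) is antisymmetric. Sending even-indexed worlds to a and odd-indexed worlds to b is a surjective bounded morphism onto the two-world frame with a↔b, which is not antisymmetric.
So no modal formula (or set of formulas) defines exactly the antisymmetric frames.

Not definable by any modal formula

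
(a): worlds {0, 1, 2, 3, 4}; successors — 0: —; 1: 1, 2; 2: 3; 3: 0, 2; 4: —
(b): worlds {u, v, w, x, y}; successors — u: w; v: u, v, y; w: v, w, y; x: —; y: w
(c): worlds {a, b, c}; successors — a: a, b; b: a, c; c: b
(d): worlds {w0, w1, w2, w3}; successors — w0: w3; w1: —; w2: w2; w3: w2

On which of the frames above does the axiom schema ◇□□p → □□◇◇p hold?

(b), (c), (d)

Frame correspondent (Sahlqvist): ∀x ∀y ∀z ((xRy ∧ xR²z) → ∃w (yR²w ∧ zR²w)) — i.e. a generalized confluence (Geach) condition.
(a): fails — 1R2, 1R²3 but no w with 2R²w and 3R²w.
(b): satisfies the condition.
(c): satisfies the condition.
(d): satisfies the condition.
Valid on: (b), (c), (d).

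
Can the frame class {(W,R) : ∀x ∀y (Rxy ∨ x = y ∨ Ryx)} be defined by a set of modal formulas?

Not modally definable

Any modally definable frame class is closed under disjoint unions.
Take 2 disjoint single-world reflexive frames: each is trivially connected, but their disjoint union has 2 worlds with no edge between distinct components, so it is not connected.
So no modal formula (or set of formulas) defines exactly the connected frames.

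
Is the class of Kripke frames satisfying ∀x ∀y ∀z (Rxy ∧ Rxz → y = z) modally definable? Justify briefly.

The condition is partial functionality. A defining modal formula is ◇p → □p.
Suppose ◇p→□p is valid. Take Rxy, Rxz and set V(p)={y}. Then ◇p at x, so □p at x, so p at z, i.e. z=y.

Yes, by ◇p → □p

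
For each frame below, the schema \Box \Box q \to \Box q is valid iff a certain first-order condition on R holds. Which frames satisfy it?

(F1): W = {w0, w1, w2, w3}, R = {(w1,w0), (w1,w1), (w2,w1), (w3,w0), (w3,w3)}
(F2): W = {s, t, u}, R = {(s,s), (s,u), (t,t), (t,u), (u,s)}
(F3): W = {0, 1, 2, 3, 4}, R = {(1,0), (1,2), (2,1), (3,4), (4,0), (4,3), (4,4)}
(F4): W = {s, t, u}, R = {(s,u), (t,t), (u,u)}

The schema corresponds to density: \forall x \forall y (Rxy \to \exists z (Rxz \wedge Rzy)).
(F1): condition met.
(F2): condition met.
(F3): fails — R10 but no z with R1z and Rz0.
(F4): condition met.
Valid on: (F1), (F2), (F4).

(F1), (F2), (F4)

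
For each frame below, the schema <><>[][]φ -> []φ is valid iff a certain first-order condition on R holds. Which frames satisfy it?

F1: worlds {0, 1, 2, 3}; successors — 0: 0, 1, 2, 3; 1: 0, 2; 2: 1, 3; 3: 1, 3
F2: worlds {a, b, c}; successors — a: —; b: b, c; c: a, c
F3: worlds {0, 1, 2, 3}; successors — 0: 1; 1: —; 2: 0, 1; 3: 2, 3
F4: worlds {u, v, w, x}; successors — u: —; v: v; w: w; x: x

F1, F4

Frame correspondent (Sahlqvist): forall x forall y forall z ((x R^2 y & xRz) -> exists w (y R^2 w & z = w)) — i.e. a generalized confluence (Geach) condition.
F1: satisfies the condition.
F2: fails — bR²a, bRb but no w with aR²w and b=w.
F3: fails — 2R²1, 2R0 but no w with 1R²w and 0=w.
F4: satisfies the condition.
Valid on: F1, F4.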